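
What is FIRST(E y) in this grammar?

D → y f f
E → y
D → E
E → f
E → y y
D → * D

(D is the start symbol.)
{ 'f', 'y' }

FIRST sets of the non-terminals involved (from the grammar, by fixed-point iteration):
  FIRST(E) = { 'f', 'y' }

To compute FIRST(E y), process the symbols left to right:
Symbol E is a non-terminal. Add FIRST(E) \ {ε} = { 'f', 'y' }
E is not nullable (ε ∉ FIRST(E)), so stop here.
FIRST(E y) = { 'f', 'y' }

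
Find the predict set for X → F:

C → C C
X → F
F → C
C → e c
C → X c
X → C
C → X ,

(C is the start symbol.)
{ 'e' }

PREDICT(X → F) = (FIRST(RHS) \ {ε}) ∪ (FOLLOW(X) if ε ∈ FIRST(RHS), i.e. RHS ⇒* ε)
FIRST(F) = { 'e' }
FIRST(F) = { 'e' }
ε ∉ FIRST(F), so FOLLOW(X) is not added.
PREDICT(X → F) = { 'e' }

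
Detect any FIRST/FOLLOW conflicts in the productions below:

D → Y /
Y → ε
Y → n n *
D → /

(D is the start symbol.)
No FIRST/FOLLOW conflicts.

Nullable non-terminals: Y.

Y: nullable alternative(s) Y → ε; FOLLOW(Y) = { '/' }
  Y → ε: FIRST \ {ε} = { } — this is the only nullable alternative, skip
  Y → n n *: FIRST \ {ε} = { 'n' } — disjoint from FOLLOW(Y)

D has no nullable alternative, so no FIRST/FOLLOW check is needed there.

No FIRST/FOLLOW conflicts found.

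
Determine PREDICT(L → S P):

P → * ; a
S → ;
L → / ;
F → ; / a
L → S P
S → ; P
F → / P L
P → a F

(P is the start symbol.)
{ ';' }

PREDICT(L → S P) = (FIRST(RHS) \ {ε}) ∪ (FOLLOW(L) if ε ∈ FIRST(RHS), i.e. RHS ⇒* ε)
FIRST(S) = { ';' }
FIRST(S P) = { ';' }
ε ∉ FIRST(S P), so FOLLOW(L) is not added.
PREDICT(L → S P) = { ';' }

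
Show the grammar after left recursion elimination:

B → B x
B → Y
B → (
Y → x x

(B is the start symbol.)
B → Y B'
B → ( B'
B' → x B'
B' → ε
Y → x x

B is directly left-recursive. The standard transformation for
  A → A α₁ | ... | A α_m | β₁ | ... | β_n
is
  A  → β₁ A' | ... | β_n A'
  A' → α₁ A' | ... | α_m A' | ε

B → Y becomes B → Y B'
B → ( becomes B → ( B'
B → B x becomes B' → x B'
Add B' → ε

Productions for other non-terminals are unchanged:
  Y → x x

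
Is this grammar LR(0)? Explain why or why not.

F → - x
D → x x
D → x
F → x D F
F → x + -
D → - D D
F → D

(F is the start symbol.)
No. Shift-reduce conflict between [D → x .] and [D → . - D D]

A grammar is LR(0) if no state in the canonical LR(0) collection has:
  - both a shift item (dot before a terminal) and a complete item (shift-reduce conflict), or
  - two or more complete items (reduce-reduce conflict; the accept item [F' → F .] counts as a complete item here).

Augment with F' → F and build the canonical LR(0) collection (I0 = CLOSURE({[F' → . F]}), then GOTO on every symbol after a dot until no new states appear). It has 16 states:
  I0: { [D → . - D D], [D → . x x], [D → . x], [F → . - x], [F → . D], [F → . x + -], [F → . x D F], [F' → . F] }  — shift
  I1: { [D → - . D D], [D → . - D D], [D → . x x], [D → . x], [F → - . x] }  — shift
  I2: { [F → D .] }  — reduce
  I3: { [F' → F .] }  — accept
  I4: { [D → . - D D], [D → . x x], [D → . x], [D → x . x], [D → x .], [F → x . + -], [F → x . D F] }  — shift, reduce
  I5: { [F → x + . -] }  — shift
  I6: { [D → - . D D], [D → . - D D], [D → . x x], [D → . x] }  — shift
  I7: { [D → . - D D], [D → . x x], [D → . x], [F → . - x], [F → . D], [F → . x + -], [F → . x D F], [F → x D . F] }  — shift
  I8: { [D → x . x], [D → x .], [D → x x .] }  — shift, 2 reduces
  I9: { [D → x x .] }  — reduce
  I10: { [F → x D F .] }  — reduce
  I11: { [D → - D . D], [D → . - D D], [D → . x x], [D → . x] }  — shift
  I12: { [D → x . x], [D → x .] }  — shift, reduce
  I13: { [D → - D D .] }  — reduce
  I14: { [F → x + - .] }  — reduce
  I15: { [D → x . x], [D → x .], [F → - x .] }  — shift, 2 reduces

Conflict in state I4:
  Shift-reduce conflict between [D → x .] and [D → . - D D]
So the grammar is NOT LR(0).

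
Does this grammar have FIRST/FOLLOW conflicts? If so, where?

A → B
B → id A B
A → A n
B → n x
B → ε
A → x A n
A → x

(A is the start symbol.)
Yes. A → A n with FOLLOW(A) on { 'id', 'n' }; B → id A B with FOLLOW(B) on { 'id' }; B → n x with FOLLOW(B) on { 'n' }

Nullable non-terminals: A, B.
FIRST sets used below: FIRST(B) = { 'id', 'n', ε }, FIRST(A) = { 'id', 'n', 'x', ε }

A: nullable alternative(s) A → B; FOLLOW(A) = { $, 'id', 'n' }
  A → B: FIRST \ {ε} = { 'id', 'n' } — this is the only nullable alternative, skip
  A → A n: FIRST \ {ε} = { 'id', 'n', 'x' } — overlaps FOLLOW(A) on { 'id', 'n' }: CONFLICT
  A → x A n: FIRST \ {ε} = { 'x' } — disjoint from FOLLOW(A)
  A → x: FIRST \ {ε} = { 'x' } — disjoint from FOLLOW(A)

B: nullable alternative(s) B → ε; FOLLOW(B) = { $, 'id', 'n' }
  B → id A B: FIRST \ {ε} = { 'id' } — overlaps FOLLOW(B) on { 'id' }: CONFLICT
  B → n x: FIRST \ {ε} = { 'n' } — overlaps FOLLOW(B) on { 'n' }: CONFLICT
  B → ε: FIRST \ {ε} = { } — this is the only nullable alternative, skip

So the grammar has 3 FIRST/FOLLOW conflicts (marked CONFLICT above).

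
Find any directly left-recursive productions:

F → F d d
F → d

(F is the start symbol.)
F → F d d: LEFT RECURSIVE (starts with F)
F → d: starts with d

The grammar has direct left recursion on: F.

Answer: Yes, F is left-recursive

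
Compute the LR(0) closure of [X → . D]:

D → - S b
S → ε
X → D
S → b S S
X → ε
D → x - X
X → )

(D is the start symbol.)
Start with: [X → . D]
  [X → . D] has the dot before D: add [D → . - S b], [D → . x - X]
No further items can be added.

CLOSURE = { [D → . - S b], [D → . x - X], [X → . D] }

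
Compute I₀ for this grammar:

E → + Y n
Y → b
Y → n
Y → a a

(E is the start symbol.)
{ [E → . + Y n], [E' → . E] }

First, augment the grammar with E' → E
I₀ = CLOSURE({ [E' → . E] }):
  [E' → . E] has the dot before E: add [E → . + Y n]
No further items can be added.

I₀ = { [E → . + Y n], [E' → . E] }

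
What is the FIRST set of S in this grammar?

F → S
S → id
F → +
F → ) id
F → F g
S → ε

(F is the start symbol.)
{ 'id', ε }

From S → id:
  - id is a terminal: add 'id' and stop
From S → ε:
  - ε-production, so ε ∈ FIRST(S)

Collecting: FIRST(S) = { 'id', ε }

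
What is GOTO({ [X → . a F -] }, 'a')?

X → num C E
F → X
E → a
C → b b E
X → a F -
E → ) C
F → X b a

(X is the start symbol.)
GOTO(I, 'a') = CLOSURE({ [A → αX.β] : [A → α.Xβ] ∈ I, X = 'a' })

Items with dot before 'a', with the dot advanced:
  [X → . a F -] → [X → a . F -]
Closure of the advanced items:
  [X → a . F -] has the dot before F: add [F → . X], [F → . X b a]
  [F → . X] has the dot before X: add [X → . num C E], [X → . a F -]

GOTO = { [F → . X b a], [F → . X], [X → . a F -], [X → . num C E], [X → a . F -] }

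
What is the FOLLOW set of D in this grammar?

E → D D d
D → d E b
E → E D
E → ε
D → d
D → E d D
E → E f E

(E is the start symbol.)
To compute FOLLOW(D), find every occurrence of D on a right-hand side N → α D β: add FIRST(β) \ {ε}, and if β is empty or nullable also add FOLLOW(N). Iterate to a fixed point.

In E → D D d: D is followed by D d, add FIRST(D d) \ {ε} = { 'd', 'f' }
In E → D D d: D is followed by d, add FIRST(d) \ {ε} = { 'd' }
In E → E D: D is at the end, add FOLLOW(E)
In D → E d D: D is at the end; this adds FOLLOW(D) to itself — nothing new

The FOLLOW sets referred to above (computed the same way, to a fixed point):
  FOLLOW(E) = { $, 'b', 'd', 'f' }

Taking the union: FOLLOW(D) = { $, 'b', 'd', 'f' }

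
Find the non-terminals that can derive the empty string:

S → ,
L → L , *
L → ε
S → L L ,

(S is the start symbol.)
A non-terminal is nullable if it can derive ε (the empty string): either it has an ε-production, or it has a production whose right-hand side consists entirely of nullable non-terminals.

ε-productions: L → ε
So L is immediately nullable.
No further non-terminal can be added: every production for the remaining non-terminals contains a terminal or a non-nullable non-terminal.
Nullable = { 'L' }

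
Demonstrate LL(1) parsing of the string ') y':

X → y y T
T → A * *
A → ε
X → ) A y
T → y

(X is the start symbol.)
Stack is shown with the top on the left.

Stack    Input  Action
----------------------
X $      ) y $  output X → ) A y
) A y $  ) y $  match ')'
A y $    y $    output A → ε
y $      y $    match 'y'
$        $      accept

The string is accepted.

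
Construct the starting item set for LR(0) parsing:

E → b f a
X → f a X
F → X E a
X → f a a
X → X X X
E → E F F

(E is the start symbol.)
{ [E → . E F F], [E → . b f a], [E' → . E] }

First, augment the grammar with E' → E
I₀ = CLOSURE({ [E' → . E] }):
  [E' → . E] has the dot before E: add [E → . b f a], [E → . E F F]
No further items can be added.

I₀ = { [E → . E F F], [E → . b f a], [E' → . E] }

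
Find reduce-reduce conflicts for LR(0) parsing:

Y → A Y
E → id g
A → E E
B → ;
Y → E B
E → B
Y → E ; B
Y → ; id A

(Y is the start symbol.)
A reduce-reduce conflict occurs when an LR(0) state has two complete items [A → α .] and [B → β .] — both call for a reduction, and with no lookahead the parser cannot choose between them.

Augment with Y' → Y and build the canonical LR(0) collection (I0 = CLOSURE({[Y' → . Y]}), then GOTO on every symbol after a dot until no new states appear). It has 17 states:
  I0: { [A → . E E], [B → . ;], [E → . B], [E → . id g], [Y → . ; id A], [Y → . A Y], [Y → . E ; B], [Y → . E B], [Y' → . Y] }  — shift
  I1: { [B → ; .], [Y → ; . id A] }  — shift, reduce
  I2: { [A → . E E], [B → . ;], [E → . B], [E → . id g], [Y → . ; id A], [Y → . A Y], [Y → . E ; B], [Y → . E B], [Y → A . Y] }  — shift
  I3: { [E → B .] }  — reduce
  I4: { [A → E . E], [B → . ;], [E → . B], [E → . id g], [Y → E . ; B], [Y → E . B] }  — shift
  I5: { [Y' → Y .] }  — accept
  I6: { [E → id . g] }  — shift
  I7: { [E → id g .] }  — reduce
  I8: { [B → . ;], [B → ; .], [Y → E ; . B] }  — shift, reduce
  I9: { [E → B .], [Y → E B .] }  — 2 reduces
  I10: { [A → E E .] }  — reduce
  I11: { [B → ; .] }  — reduce
  I12: { [Y → E ; B .] }  — reduce
  I13: { [Y → A Y .] }  — reduce
  I14: { [A → . E E], [B → . ;], [E → . B], [E → . id g], [Y → ; id . A] }  — shift
  I15: { [Y → ; id A .] }  — reduce
  I16: { [A → E . E], [B → . ;], [E → . B], [E → . id g] }  — shift

I9 contains complete items [E → B .], [Y → E B .] — reduce-reduce conflict.

Answer: Yes — I9: [E → B .] vs [Y → E B .]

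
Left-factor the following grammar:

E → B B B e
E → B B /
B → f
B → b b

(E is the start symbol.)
Left-factoring transforms A → αβ₁ | αβ₂ into A → αA' and A' → β₁ | β₂
(α is the longest common prefix among the alternatives). Repeat until
no nonterminal has two alternatives with a common prefix.

Round 1: E has alternatives sharing prefix 'B B'. Introduce E': E → B B E'
  Add: E' → B e
  Add: E' → /

No remaining common prefixes — done.

Resulting grammar:
E → B B E'
E' → B e
E' → /
B → f
B → b b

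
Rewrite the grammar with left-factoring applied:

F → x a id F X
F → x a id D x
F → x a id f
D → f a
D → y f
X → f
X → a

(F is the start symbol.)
Left-factoring transforms A → αβ₁ | αβ₂ into A → αA' and A' → β₁ | β₂
(α is the longest common prefix among the alternatives). Repeat until
no nonterminal has two alternatives with a common prefix.

Round 1: F has alternatives sharing prefix 'x a id'. Introduce F': F → x a id F'
  Add: F' → F X
  Add: F' → D x
  Add: F' → f

No remaining common prefixes — done.

Resulting grammar:
F → x a id F'
F' → F X
F' → D x
F' → f
D → f a
D → y f
X → f
X → a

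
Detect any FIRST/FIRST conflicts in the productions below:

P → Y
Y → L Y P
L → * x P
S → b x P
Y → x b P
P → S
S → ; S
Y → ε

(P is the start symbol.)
FIRST sets of the non-terminals at (or reachable through a nullable prefix from) the front of some alternative:
  FIRST(Y) = { '*', 'x', ε }
  FIRST(S) = { ';', 'b' }
  FIRST(L) = { '*' }

Productions for P:
  P → Y: FIRST = { '*', 'x', ε }
  P → S: FIRST = { ';', 'b' }
Productions for Y:
  Y → L Y P: FIRST = { '*' }
  Y → x b P: FIRST = { 'x' }
  Y → ε: FIRST = { ε }
Productions for S:
  S → b x P: FIRST = { 'b' }
  S → ; S: FIRST = { ';' }
L has only one production, so no FIRST/FIRST conflict is possible there.

All alternatives of each non-terminal have pairwise disjoint FIRST sets.

Answer: No FIRST/FIRST conflicts.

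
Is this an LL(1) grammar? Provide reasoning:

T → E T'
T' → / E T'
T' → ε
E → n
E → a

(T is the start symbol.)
Relevant sets:
  FOLLOW(T') = { $ }

For T':
  PREDICT(T' → '/' E T') = { '/' }
  PREDICT(T' → ε) = { $ }
For E:
  PREDICT(E → n) = { 'n' }
  PREDICT(E → a) = { 'a' }
T has a single production, so nothing to check there.

All predict sets are disjoint. The grammar IS LL(1).

Answer: Yes, the grammar is LL(1).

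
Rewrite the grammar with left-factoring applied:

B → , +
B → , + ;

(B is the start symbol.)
Left-factoring transforms A → αβ₁ | αβ₂ into A → αA' and A' → β₁ | β₂
(α is the longest common prefix among the alternatives). Repeat until
no nonterminal has two alternatives with a common prefix.

Round 1: B has alternatives sharing prefix ', +'. Introduce B': B → , + B'
  Add: B' → ε
  Add: B' → ;

No remaining common prefixes — done.

Resulting grammar:
B → , + B'
B' → ε
B' → ;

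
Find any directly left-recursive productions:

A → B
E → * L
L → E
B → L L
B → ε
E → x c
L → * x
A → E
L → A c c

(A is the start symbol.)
Direct left recursion occurs when N → N α for some non-terminal N (the right-hand side begins with the left-hand side itself).

A → B: starts with B
E → * L: starts with '*'
L → E: starts with E
B → L L: starts with L
B → ε: starts with ε
E → x c: starts with x
L → * x: starts with '*'
A → E: starts with E
L → A c c: starts with A

No direct left recursion found.

Answer: No direct left recursion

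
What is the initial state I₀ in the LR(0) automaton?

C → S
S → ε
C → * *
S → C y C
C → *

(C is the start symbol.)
{ [C → . * *], [C → . *], [C → . S], [C' → . C], [S → . C y C], [S → .] }

First, augment the grammar with C' → C
I₀ = CLOSURE({ [C' → . C] }):
  [C' → . C] has the dot before C: add [C → . S], [C → . * *], [C → . *]
  [C → . S] has the dot before S: add [S → .], [S → . C y C]
No further items can be added.

I₀ = { [C → . * *], [C → . *], [C → . S], [C' → . C], [S → . C y C], [S → .] }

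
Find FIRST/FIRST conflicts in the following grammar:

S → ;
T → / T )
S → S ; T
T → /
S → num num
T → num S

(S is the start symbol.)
FIRST sets of the non-terminals at (or reachable through a nullable prefix from) the front of some alternative:
  FIRST(S) = { ';', 'num' }

Productions for S:
  S → ;: FIRST = { ';' }
  S → S ; T: FIRST = { ';', 'num' }
  S → num num: FIRST = { 'num' }
Productions for T:
  T → / T ): FIRST = { '/' }
  T → /: FIRST = { '/' }
  T → num S: FIRST = { 'num' }

Conflict for S: S → ; and S → S ; T
  Overlap: { ';' }
Conflict for S: S → S ; T and S → num num
  Overlap: { 'num' }
Conflict for T: T → / T ) and T → /
  Overlap: { '/' }

Answer: Yes. S → ';' / S → S ';' T on { ';' }; S → S ';' T / S → num num on { 'num' }; T → '/' T ')' / T → '/' on { '/' }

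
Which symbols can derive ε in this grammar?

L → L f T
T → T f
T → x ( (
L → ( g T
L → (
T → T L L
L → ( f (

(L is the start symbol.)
There are no ε-productions, so no non-terminal can derive ε.
No non-terminals are nullable.

Answer: None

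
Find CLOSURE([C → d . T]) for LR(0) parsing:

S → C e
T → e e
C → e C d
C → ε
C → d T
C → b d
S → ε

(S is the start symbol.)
{ [C → d . T], [T → . e e] }

Start with: [C → d . T]
  [C → d . T] has the dot before T: add [T → . e e]
No further items can be added.

CLOSURE = { [C → d . T], [T → . e e] }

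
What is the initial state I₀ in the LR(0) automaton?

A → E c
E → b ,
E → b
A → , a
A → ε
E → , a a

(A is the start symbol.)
First, augment the grammar with A' → A
I₀ = CLOSURE({ [A' → . A] }):
  [A' → . A] has the dot before A: add [A → . E c], [A → . , a], [A → .]
  [A → . E c] has the dot before E: add [E → . b ,], [E → . b], [E → . , a a]
No further items can be added.

I₀ = { [A → . , a], [A → . E c], [A → .], [A' → . A], [E → . , a a], [E → . b ,], [E → . b] }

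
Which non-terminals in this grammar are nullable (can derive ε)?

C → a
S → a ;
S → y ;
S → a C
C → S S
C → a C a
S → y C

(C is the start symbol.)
None

A non-terminal is nullable if it can derive ε (the empty string): either it has an ε-production, or it has a production whose right-hand side consists entirely of nullable non-terminals.

There are no ε-productions, so no non-terminal can derive ε.
No non-terminals are nullable.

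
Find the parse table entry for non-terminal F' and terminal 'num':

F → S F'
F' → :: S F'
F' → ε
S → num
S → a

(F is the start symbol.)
To find M[F', 'num'], we find productions for F' where 'num' is in the predict set (PREDICT(N → α) = (FIRST(α) \ {ε}) ∪ (FOLLOW(N) if α ⇒* ε)).

Relevant sets:
  FOLLOW(F') = { $ }

F' → :: S F': PREDICT = { '::' }
F' → ε: PREDICT = { $ }

M[F', 'num'] is empty (no production applies)

Answer: Empty (error entry)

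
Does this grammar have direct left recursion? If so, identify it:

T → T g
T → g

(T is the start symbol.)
Yes, T is left-recursive

Direct left recursion occurs when N → N α for some non-terminal N (the right-hand side begins with the left-hand side itself).

T → T g: LEFT RECURSIVE (starts with T)
T → g: starts with g

The grammar has direct left recursion on: T.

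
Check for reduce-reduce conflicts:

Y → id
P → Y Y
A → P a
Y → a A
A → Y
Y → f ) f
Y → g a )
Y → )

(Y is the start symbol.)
Augment with Y' → Y and build the canonical LR(0) collection (I0 = CLOSURE({[Y' → . Y]}), then GOTO on every symbol after a dot until no new states appear). It has 16 states:
  I0: { [Y → . )], [Y → . a A], [Y → . f ) f], [Y → . g a )], [Y → . id], [Y' → . Y] }  — shift
  I1: { [Y → ) .] }  — reduce
  I2: { [Y' → Y .] }  — accept
  I3: { [A → . P a], [A → . Y], [P → . Y Y], [Y → . )], [Y → . a A], [Y → . f ) f], [Y → . g a )], [Y → . id], [Y → a . A] }  — shift
  I4: { [Y → f . ) f] }  — shift
  I5: { [Y → g . a )] }  — shift
  I6: { [Y → id .] }  — reduce
  I7: { [Y → g a . )] }  — shift
  I8: { [Y → g a ) .] }  — reduce
  I9: { [Y → f ) . f] }  — shift
  I10: { [Y → f ) f .] }  — reduce
  I11: { [Y → a A .] }  — reduce
  I12: { [A → P . a] }  — shift
  I13: { [A → Y .], [P → Y . Y], [Y → . )], [Y → . a A], [Y → . f ) f], [Y → . g a )], [Y → . id] }  — shift, reduce
  I14: { [P → Y Y .] }  — reduce
  I15: { [A → P a .] }  — reduce

No state contains more than one complete item.

Answer: No reduce-reduce conflicts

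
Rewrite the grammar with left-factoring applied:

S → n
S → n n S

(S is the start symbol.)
Left-factoring transforms A → αβ₁ | αβ₂ into A → αA' and A' → β₁ | β₂
(α is the longest common prefix among the alternatives). Repeat until
no nonterminal has two alternatives with a common prefix.

Round 1: S has alternatives sharing prefix 'n'. Introduce S': S → n S'
  Add: S' → ε
  Add: S' → n S

No remaining common prefixes — done.

Resulting grammar:
S → n S'
S' → ε
S' → n S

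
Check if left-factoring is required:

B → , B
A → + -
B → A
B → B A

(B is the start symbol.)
Left-factoring is needed when two productions for the same non-terminal
share a common prefix on the right-hand side.

Productions for B:
  B → , B
  B → A
  B → B A

No common prefixes found.

Answer: No, left-factoring is not needed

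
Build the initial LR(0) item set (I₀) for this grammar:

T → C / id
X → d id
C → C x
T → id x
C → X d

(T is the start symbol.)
First, augment the grammar with T' → T
I₀ = CLOSURE({ [T' → . T] }):
  [T' → . T] has the dot before T: add [T → . C / id], [T → . id x]
  [T → . C / id] has the dot before C: add [C → . C x], [C → . X d]
  [C → . X d] has the dot before X: add [X → . d id]
No further items can be added.

I₀ = { [C → . C x], [C → . X d], [T → . C / id], [T → . id x], [T' → . T], [X → . d id] }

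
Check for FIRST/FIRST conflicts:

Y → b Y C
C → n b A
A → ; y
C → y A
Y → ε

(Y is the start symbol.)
A FIRST/FIRST conflict occurs when two productions N → α and N → β for the same non-terminal have FIRST(α) ∩ FIRST(β) ≠ ∅ (with ε ∈ FIRST of a nullable right-hand side, so two nullable alternatives also conflict).

Productions for Y:
  Y → b Y C: FIRST = { 'b' }
  Y → ε: FIRST = { ε }
Productions for C:
  C → n b A: FIRST = { 'n' }
  C → y A: FIRST = { 'y' }
A has only one production, so no FIRST/FIRST conflict is possible there.

All alternatives of each non-terminal have pairwise disjoint FIRST sets.

Answer: No FIRST/FIRST conflicts.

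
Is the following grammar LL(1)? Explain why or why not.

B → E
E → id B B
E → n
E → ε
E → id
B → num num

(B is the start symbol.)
No. Predict set conflict for B: { 'num' }

A grammar is LL(1) if for each non-terminal N with multiple productions, the predict sets of those productions are pairwise disjoint, where PREDICT(N → α) = (FIRST(α) \ {ε}) ∪ (FOLLOW(N) if α ⇒* ε).

Relevant sets:
  FIRST(E) = { 'id', 'n', ε }
  FOLLOW(B) = { $, 'id', 'n', 'num' }
  FOLLOW(E) = { $, 'id', 'n', 'num' }

For B:
  PREDICT(B → E) = { $, 'id', 'n', 'num' }
  PREDICT(B → num num) = { 'num' }
For E:
  PREDICT(E → id B B) = { 'id' }
  PREDICT(E → n) = { 'n' }
  PREDICT(E → ε) = { $, 'id', 'n', 'num' }
  PREDICT(E → id) = { 'id' }

Conflict found: Predict set conflict for B: { 'num' }
The grammar is NOT LL(1).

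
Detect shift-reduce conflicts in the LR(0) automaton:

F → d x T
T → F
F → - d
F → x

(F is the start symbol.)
No shift-reduce conflicts

Augment with F' → F and build the canonical LR(0) collection (I0 = CLOSURE({[F' → . F]}), then GOTO on every symbol after a dot until no new states appear). It has 9 states:
  I0: { [F → . - d], [F → . d x T], [F → . x], [F' → . F] }  — shift
  I1: { [F → - . d] }  — shift
  I2: { [F' → F .] }  — accept
  I3: { [F → d . x T] }  — shift
  I4: { [F → x .] }  — reduce
  I5: { [F → . - d], [F → . d x T], [F → . x], [F → d x . T], [T → . F] }  — shift
  I6: { [T → F .] }  — reduce
  I7: { [F → d x T .] }  — reduce
  I8: { [F → - d .] }  — reduce

No state contains both a complete item and a shift item.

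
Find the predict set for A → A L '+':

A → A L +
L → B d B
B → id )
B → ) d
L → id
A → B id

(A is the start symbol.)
PREDICT(A → A L '+') = (FIRST(RHS) \ {ε}) ∪ (FOLLOW(A) if ε ∈ FIRST(RHS), i.e. RHS ⇒* ε)
FIRST(A) = { ')', 'id' }
FIRST(A L '+') = { ')', 'id' }
ε ∉ FIRST(A L '+'), so FOLLOW(A) is not added.
PREDICT(A → A L '+') = { ')', 'id' }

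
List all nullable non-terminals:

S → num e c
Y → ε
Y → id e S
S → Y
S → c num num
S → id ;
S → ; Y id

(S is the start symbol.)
ε-productions: Y → ε
So Y is immediately nullable.
S → Y: every symbol on the right is nullable, so S is nullable too.
Every non-terminal is now nullable.
Nullable = { 'S', 'Y' }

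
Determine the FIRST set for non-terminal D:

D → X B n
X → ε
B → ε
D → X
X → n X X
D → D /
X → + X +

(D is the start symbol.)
{ '+', '/', 'n', ε }

To compute FIRST(D), examine every production with D on the left-hand side, reading each right-hand side left to right until a non-nullable symbol is reached.

FIRST sets of the other non-terminals involved (by the same procedure, iterated to a fixed point):
  FIRST(X) = { '+', 'n', ε }
  FIRST(B) = { ε }

From D → X B n:
  - X is a non-terminal: add FIRST(X) \ {ε} = { '+', 'n' }
    X is nullable, so continue to the next symbol
  - B is a non-terminal: add FIRST(B) \ {ε} = { }
    B is nullable, so continue to the next symbol
  - n is a terminal: add 'n' and stop
From D → X:
  - X is a non-terminal: add FIRST(X) \ {ε} = { '+', 'n' }
    X is nullable and nothing follows, so the whole right-hand side can vanish: ε ∈ FIRST(D)
From D → D /:
  - D is the symbol being defined: contributes nothing new
    D is nullable, so continue to the next symbol
  - '/' is a terminal: add '/' and stop

Collecting: FIRST(D) = { '+', '/', 'n', ε }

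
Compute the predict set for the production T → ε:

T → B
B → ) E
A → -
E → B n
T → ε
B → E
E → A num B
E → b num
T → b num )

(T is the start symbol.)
{ $ }

PREDICT(T → ε) = (FIRST(RHS) \ {ε}) ∪ (FOLLOW(T) if ε ∈ FIRST(RHS), i.e. RHS ⇒* ε)
The right-hand side is ε (FIRST(ε) = { ε }), so the predict set is FOLLOW(T) = { $ }
PREDICT(T → ε) = { $ }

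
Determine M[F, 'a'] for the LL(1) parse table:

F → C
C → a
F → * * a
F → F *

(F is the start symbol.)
To find M[F, 'a'], we find productions for F where 'a' is in the predict set (PREDICT(N → α) = (FIRST(α) \ {ε}) ∪ (FOLLOW(N) if α ⇒* ε)).

Relevant sets:
  FIRST(C) = { 'a' }
  FIRST(F) = { '*', 'a' }

F → C: PREDICT = { 'a' }
  'a' is in predict set, so this production goes in M[F, 'a']
F → * * a: PREDICT = { '*' }
F → F *: PREDICT = { '*', 'a' }
  'a' is in predict set, so this production goes in M[F, 'a']

M[F, 'a'] = F → C, F → F *  (a multiply-defined cell — the grammar is not LL(1))

Answer: F → C, F → F *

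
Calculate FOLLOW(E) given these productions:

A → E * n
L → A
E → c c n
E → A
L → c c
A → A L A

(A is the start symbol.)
{ '*' }

To compute FOLLOW(E), find every occurrence of E on a right-hand side N → α E β: add FIRST(β) \ {ε}, and if β is empty or nullable also add FOLLOW(N). Iterate to a fixed point.

In A → E * n: E is followed by '*' n, add FIRST('*' n) \ {ε} = { '*' }

Taking the union: FOLLOW(E) = { '*' }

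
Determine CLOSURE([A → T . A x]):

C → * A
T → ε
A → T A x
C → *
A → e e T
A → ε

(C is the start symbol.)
Start with: [A → T . A x]
  [A → T . A x] has the dot before A: add [A → . T A x], [A → . e e T], [A → .]
  [A → . T A x] has the dot before T: add [T → .]
No further items can be added.

CLOSURE = { [A → . T A x], [A → . e e T], [A → .], [A → T . A x], [T → .] }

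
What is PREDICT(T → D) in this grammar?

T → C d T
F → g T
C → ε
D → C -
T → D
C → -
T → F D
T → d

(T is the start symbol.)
PREDICT(T → D) = (FIRST(RHS) \ {ε}) ∪ (FOLLOW(T) if ε ∈ FIRST(RHS), i.e. RHS ⇒* ε)
FIRST(D) = { '-' }
FIRST(D) = { '-' }
ε ∉ FIRST(D), so FOLLOW(T) is not added.
PREDICT(T → D) = { '-' }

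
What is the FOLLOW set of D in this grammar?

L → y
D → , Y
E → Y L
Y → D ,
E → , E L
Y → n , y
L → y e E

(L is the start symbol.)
In Y → D ,: D is followed by ',', add FIRST(',') \ {ε} = { ',' }

Taking the union: FOLLOW(D) = { ',' }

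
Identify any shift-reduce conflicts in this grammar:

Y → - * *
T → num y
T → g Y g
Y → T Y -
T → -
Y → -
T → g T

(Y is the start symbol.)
Augment with Y' → Y and build the canonical LR(0) collection (I0 = CLOSURE({[Y' → . Y]}), then GOTO on every symbol after a dot until no new states appear). It has 14 states:
  I0: { [T → . -], [T → . g T], [T → . g Y g], [T → . num y], [Y → . - * *], [Y → . -], [Y → . T Y -], [Y' → . Y] }  — shift
  I1: { [T → - .], [Y → - . * *], [Y → - .] }  — shift, 2 reduces
  I2: { [T → . -], [T → . g T], [T → . g Y g], [T → . num y], [Y → . - * *], [Y → . -], [Y → . T Y -], [Y → T . Y -] }  — shift
  I3: { [Y' → Y .] }  — accept
  I4: { [T → . -], [T → . g T], [T → . g Y g], [T → . num y], [T → g . T], [T → g . Y g], [Y → . - * *], [Y → . -], [Y → . T Y -] }  — shift
  I5: { [T → num . y] }  — shift
  I6: { [T → num y .] }  — reduce
  I7: { [T → . -], [T → . g T], [T → . g Y g], [T → . num y], [T → g T .], [Y → . - * *], [Y → . -], [Y → . T Y -], [Y → T . Y -] }  — shift, reduce
  I8: { [T → g Y . g] }  — shift
  I9: { [T → g Y g .] }  — reduce
  I10: { [Y → T Y . -] }  — shift
  I11: { [Y → T Y - .] }  — reduce
  I12: { [Y → - * . *] }  — shift
  I13: { [Y → - * * .] }  — reduce

I1 contains reduce items [T → - .], [Y → - .] and shift item [Y → - . * *] — shift-reduce conflict.
I7 contains reduce item [T → g T .] and shift items [T → . -], [T → . g T], [T → . g Y g], [T → . num y], [Y → . -], [Y → . - * *] — shift-reduce conflict.

Answer: Yes — I1: [T → - .] vs [Y → - . * *]; I7: [T → g T .] vs [T → . -]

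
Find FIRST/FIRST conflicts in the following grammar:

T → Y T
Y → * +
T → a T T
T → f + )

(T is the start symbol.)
No FIRST/FIRST conflicts.

FIRST sets of the non-terminals at (or reachable through a nullable prefix from) the front of some alternative:
  FIRST(Y) = { '*' }

Productions for T:
  T → Y T: FIRST = { '*' }
  T → a T T: FIRST = { 'a' }
  T → f + ): FIRST = { 'f' }
Y has only one production, so no FIRST/FIRST conflict is possible there.

All alternatives of each non-terminal have pairwise disjoint FIRST sets.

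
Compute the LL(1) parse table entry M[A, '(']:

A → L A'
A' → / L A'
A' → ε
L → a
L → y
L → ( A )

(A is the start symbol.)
To find M[A, '('], we find productions for A where '(' is in the predict set (PREDICT(N → α) = (FIRST(α) \ {ε}) ∪ (FOLLOW(N) if α ⇒* ε)).

Relevant sets:
  FIRST(L) = { '(', 'a', 'y' }

A → L A': PREDICT = { '(', 'a', 'y' }
  '(' is in predict set, so this production goes in M[A, '(']

M[A, '('] = A → L A'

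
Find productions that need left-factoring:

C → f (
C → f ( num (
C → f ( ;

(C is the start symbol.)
Left-factoring is needed when two productions for the same non-terminal
share a common prefix on the right-hand side.

Productions for C:
  C → f (
  C → f ( num (
  C → f ( ;

Found common prefix 'f (' in productions for C

Answer: Yes, C has productions with common prefix 'f ('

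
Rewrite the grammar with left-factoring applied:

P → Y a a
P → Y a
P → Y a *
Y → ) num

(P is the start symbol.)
P → Y a P'
P' → a
P' → ε
P' → *
Y → ) num

Left-factoring transforms A → αβ₁ | αβ₂ into A → αA' and A' → β₁ | β₂
(α is the longest common prefix among the alternatives). Repeat until
no nonterminal has two alternatives with a common prefix.

Round 1: P has alternatives sharing prefix 'Y a'. Introduce P': P → Y a P'
  Add: P' → a
  Add: P' → ε
  Add: P' → *

No remaining common prefixes — done.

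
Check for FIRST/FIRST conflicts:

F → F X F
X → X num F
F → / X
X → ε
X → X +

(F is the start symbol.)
Yes. F → F X F / F → '/' X on { '/' }; X → X num F / X → X '+' on { '+', 'num' }

FIRST sets of the non-terminals at (or reachable through a nullable prefix from) the front of some alternative:
  FIRST(F) = { '/' }
  FIRST(X) = { '+', 'num', ε }

Productions for F:
  F → F X F: FIRST = { '/' }
  F → / X: FIRST = { '/' }
Productions for X:
  X → X num F: FIRST = { '+', 'num' }
  X → ε: FIRST = { ε }
  X → X +: FIRST = { '+', 'num' }

Conflict for F: F → F X F and F → / X
  Overlap: { '/' }
Conflict for X: X → X num F and X → X +
  Overlap: { '+', 'num' }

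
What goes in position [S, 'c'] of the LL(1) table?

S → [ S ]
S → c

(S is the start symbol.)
S → c

To find M[S, 'c'], we find productions for S where 'c' is in the predict set (PREDICT(N → α) = (FIRST(α) \ {ε}) ∪ (FOLLOW(N) if α ⇒* ε)).

S → [ S ]: PREDICT = { '[' }
S → c: PREDICT = { 'c' }
  'c' is in predict set, so this production goes in M[S, 'c']

M[S, 'c'] = S → c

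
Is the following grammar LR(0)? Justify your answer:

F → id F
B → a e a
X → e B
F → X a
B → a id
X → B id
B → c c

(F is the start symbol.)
A grammar is LR(0) if no state in the canonical LR(0) collection has:
  - both a shift item (dot before a terminal) and a complete item (shift-reduce conflict), or
  - two or more complete items (reduce-reduce conflict; the accept item [F' → F .] counts as a complete item here).

Augment with F' → F and build the canonical LR(0) collection (I0 = CLOSURE({[F' → . F]}), then GOTO on every symbol after a dot until no new states appear). It has 16 states:
  I0: { [B → . a e a], [B → . a id], [B → . c c], [F → . X a], [F → . id F], [F' → . F], [X → . B id], [X → . e B] }  — shift
  I1: { [X → B . id] }  — shift
  I2: { [F' → F .] }  — accept
  I3: { [F → X . a] }  — shift
  I4: { [B → a . e a], [B → a . id] }  — shift
  I5: { [B → c . c] }  — shift
  I6: { [B → . a e a], [B → . a id], [B → . c c], [X → e . B] }  — shift
  I7: { [B → . a e a], [B → . a id], [B → . c c], [F → . X a], [F → . id F], [F → id . F], [X → . B id], [X → . e B] }  — shift
  I8: { [F → id F .] }  — reduce
  I9: { [X → e B .] }  — reduce
  I10: { [B → c c .] }  — reduce
  I11: { [B → a e . a] }  — shift
  I12: { [B → a id .] }  — reduce
  I13: { [B → a e a .] }  — reduce
  I14: { [F → X a .] }  — reduce
  I15: { [X → B id .] }  — reduce

Every state is either a pure shift/goto state or contains exactly one complete item and nothing to shift — no conflicts. The grammar is LR(0).

Answer: Yes, the grammar is LR(0)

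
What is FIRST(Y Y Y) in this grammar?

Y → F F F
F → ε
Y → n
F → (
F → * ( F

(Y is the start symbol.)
FIRST sets of the non-terminals involved (from the grammar, by fixed-point iteration):
  FIRST(Y) = { '(', '*', 'n', ε }

To compute FIRST(Y Y Y), process the symbols left to right:
Symbol Y is a non-terminal. Add FIRST(Y) \ {ε} = { '(', '*', 'n' }
Y is nullable (ε ∈ FIRST(Y)), continue to the next symbol.
Symbol Y is a non-terminal. Add FIRST(Y) \ {ε} = { '(', '*', 'n' }
Y is nullable (ε ∈ FIRST(Y)), continue to the next symbol.
Symbol Y is a non-terminal. Add FIRST(Y) \ {ε} = { '(', '*', 'n' }
Y is nullable (ε ∈ FIRST(Y)), continue to the next symbol.
All symbols are nullable, so ε is in the result.
FIRST(Y Y Y) = { '(', '*', 'n', ε }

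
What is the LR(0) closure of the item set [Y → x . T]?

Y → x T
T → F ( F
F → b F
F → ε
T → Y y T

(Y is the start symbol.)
{ [F → . b F], [F → .], [T → . F ( F], [T → . Y y T], [Y → . x T], [Y → x . T] }

To compute CLOSURE, for each item [A → α.Bβ] where B is a non-terminal, add [B → .γ] for all productions B → γ; repeat for the newly added items until nothing changes.

Start with: [Y → x . T]
  [Y → x . T] has the dot before T: add [T → . F ( F], [T → . Y y T]
  [T → . F ( F] has the dot before F: add [F → . b F], [F → .]
  [T → . Y y T] has the dot before Y: add [Y → . x T]
No further items can be added.

CLOSURE = { [F → . b F], [F → .], [T → . F ( F], [T → . Y y T], [Y → . x T], [Y → x . T] }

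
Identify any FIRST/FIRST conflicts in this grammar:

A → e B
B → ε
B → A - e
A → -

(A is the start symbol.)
No FIRST/FIRST conflicts.

FIRST sets of the non-terminals at (or reachable through a nullable prefix from) the front of some alternative:
  FIRST(A) = { '-', 'e' }

Productions for A:
  A → e B: FIRST = { 'e' }
  A → -: FIRST = { '-' }
Productions for B:
  B → ε: FIRST = { ε }
  B → A - e: FIRST = { '-', 'e' }

All alternatives of each non-terminal have pairwise disjoint FIRST sets.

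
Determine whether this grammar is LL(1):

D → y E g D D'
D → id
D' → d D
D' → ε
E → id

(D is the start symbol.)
No. Predict set conflict for D': { 'd' }

Relevant sets:
  FOLLOW(D') = { $, 'd' }

For D:
  PREDICT(D → y E g D D') = { 'y' }
  PREDICT(D → id) = { 'id' }
For D':
  PREDICT(D' → d D) = { 'd' }
  PREDICT(D' → ε) = { $, 'd' }
E has a single production, so nothing to check there.

Conflict found: Predict set conflict for D': { 'd' }
The grammar is NOT LL(1).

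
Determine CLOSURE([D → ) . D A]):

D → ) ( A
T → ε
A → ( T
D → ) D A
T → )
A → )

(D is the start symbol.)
{ [D → ) . D A], [D → . ) ( A], [D → . ) D A] }

Start with: [D → ) . D A]
  [D → ) . D A] has the dot before D: add [D → . ) ( A], [D → . ) D A]
No further items can be added.

CLOSURE = { [D → ) . D A], [D → . ) ( A], [D → . ) D A] }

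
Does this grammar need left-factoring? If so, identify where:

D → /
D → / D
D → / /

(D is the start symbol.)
Left-factoring is needed when two productions for the same non-terminal
share a common prefix on the right-hand side.

Productions for D:
  D → /
  D → / D
  D → / /

Found common prefix '/' in productions for D

Answer: Yes, D has productions with common prefix '/'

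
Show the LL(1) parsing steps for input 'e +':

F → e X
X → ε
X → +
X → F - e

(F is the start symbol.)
LL(1) parsing maintains a stack (initially the start symbol over $) and the input. At each step: if the stack top is a terminal, match it against the current input token; if it is a non-terminal N, replace it with the RHS of M[N, lookahead] (the unique production whose predict set contains the lookahead).

Stack is shown with the top on the left.

Stack  Input  Action
--------------------
F $    e + $  output F → e X
e X $  e + $  match 'e'
X $    + $    output X → +
+ $    + $    match '+'
$      $      accept

The string is accepted.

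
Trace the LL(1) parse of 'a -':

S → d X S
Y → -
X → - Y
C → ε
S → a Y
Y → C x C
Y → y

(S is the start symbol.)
Stack is shown with the top on the left.

Stack  Input  Action
--------------------
S $    a - $  output S → a Y
a Y $  a - $  match 'a'
Y $    - $    output Y → -
- $    - $    match '-'
$      $      accept

The string is accepted.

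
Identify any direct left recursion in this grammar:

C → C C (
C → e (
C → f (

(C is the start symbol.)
Yes, C is left-recursive

C → C C (: LEFT RECURSIVE (starts with C)
C → e (: starts with e
C → f (: starts with f

The grammar has direct left recursion on: C.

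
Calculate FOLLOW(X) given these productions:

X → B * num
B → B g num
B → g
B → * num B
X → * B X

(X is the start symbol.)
{ $ }

X is the start symbol, so $ ∈ FOLLOW(X).
In X → * B X: X is at the end; this adds FOLLOW(X) to itself — nothing new

Taking the union: FOLLOW(X) = { $ }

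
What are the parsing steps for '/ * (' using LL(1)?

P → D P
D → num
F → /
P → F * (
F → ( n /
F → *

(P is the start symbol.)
LL(1) parsing maintains a stack (initially the start symbol over $) and the input. At each step: if the stack top is a terminal, match it against the current input token; if it is a non-terminal N, replace it with the RHS of M[N, lookahead] (the unique production whose predict set contains the lookahead).

Stack is shown with the top on the left.

Stack    Input    Action
------------------------
P $      / * ( $  output P → F * (
F * ( $  / * ( $  output F → /
/ * ( $  / * ( $  match '/'
* ( $    * ( $    match '*'
( $      ( $      match '('
$        $        accept

The string is accepted.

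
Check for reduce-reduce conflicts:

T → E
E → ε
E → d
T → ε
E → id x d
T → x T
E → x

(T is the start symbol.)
Yes — I0: [E → .] vs [T → .]; I5: [E → .] vs [E → x .]

A reduce-reduce conflict occurs when an LR(0) state has two complete items [A → α .] and [B → β .] — both call for a reduction, and with no lookahead the parser cannot choose between them.

Augment with T' → T and build the canonical LR(0) collection (I0 = CLOSURE({[T' → . T]}), then GOTO on every symbol after a dot until no new states appear). It has 9 states:
  I0: { [E → . d], [E → . id x d], [E → . x], [E → .], [T → . E], [T → . x T], [T → .], [T' → . T] }  — shift, 2 reduces
  I1: { [T → E .] }  — reduce
  I2: { [T' → T .] }  — accept
  I3: { [E → d .] }  — reduce
  I4: { [E → id . x d] }  — shift
  I5: { [E → . d], [E → . id x d], [E → . x], [E → .], [E → x .], [T → . E], [T → . x T], [T → .], [T → x . T] }  — shift, 3 reduces
  I6: { [T → x T .] }  — reduce
  I7: { [E → id x . d] }  — shift
  I8: { [E → id x d .] }  — reduce

I0 contains complete items [E → .], [T → .] — reduce-reduce conflict.
I5 contains complete items [E → .], [E → x .], [T → .] — reduce-reduce conflict.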